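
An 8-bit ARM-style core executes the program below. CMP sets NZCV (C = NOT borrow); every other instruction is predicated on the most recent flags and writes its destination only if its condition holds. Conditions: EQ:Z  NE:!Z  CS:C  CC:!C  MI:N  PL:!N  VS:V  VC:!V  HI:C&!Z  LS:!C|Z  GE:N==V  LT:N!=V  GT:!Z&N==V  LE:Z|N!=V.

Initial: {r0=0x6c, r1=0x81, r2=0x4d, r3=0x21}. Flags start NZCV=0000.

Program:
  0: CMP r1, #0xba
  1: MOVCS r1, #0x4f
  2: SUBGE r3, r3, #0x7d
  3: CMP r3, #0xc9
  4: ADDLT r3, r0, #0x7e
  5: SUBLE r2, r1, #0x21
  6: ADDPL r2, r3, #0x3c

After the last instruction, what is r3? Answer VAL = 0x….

VAL = 0x21

[0] flags=1000 → (cmp)
[1] flags=1000 CS?F → skip
[2] flags=1000 GE?F → skip
[3] flags=0000 → (cmp)
[4] flags=0000 LT?F → skip
[5] flags=0000 LE?F → skip
[6] flags=0000 PL?T → r2=0x5d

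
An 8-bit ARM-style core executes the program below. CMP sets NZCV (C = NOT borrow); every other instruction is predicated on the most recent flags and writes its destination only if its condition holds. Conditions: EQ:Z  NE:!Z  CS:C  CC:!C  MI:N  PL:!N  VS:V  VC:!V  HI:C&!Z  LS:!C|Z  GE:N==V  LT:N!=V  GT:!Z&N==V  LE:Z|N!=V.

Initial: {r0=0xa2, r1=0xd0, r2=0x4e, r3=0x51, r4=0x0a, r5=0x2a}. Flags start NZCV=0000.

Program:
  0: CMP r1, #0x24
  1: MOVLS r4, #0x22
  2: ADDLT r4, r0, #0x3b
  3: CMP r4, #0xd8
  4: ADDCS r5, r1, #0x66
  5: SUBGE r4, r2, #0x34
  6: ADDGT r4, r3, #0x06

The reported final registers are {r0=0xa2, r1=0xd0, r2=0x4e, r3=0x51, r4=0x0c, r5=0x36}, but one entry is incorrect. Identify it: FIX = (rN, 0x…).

FIX = (r4, 0x57)

[0] flags=1010 → (cmp)
[1] flags=1010 LS?F → skip
[2] flags=1010 LT?T → r4=0xdd
[3] flags=0010 → (cmp)
[4] flags=0010 CS?T → r5=0x36
[5] flags=0010 GE?T → r4=0x1a
[6] flags=0010 GT?T → r4=0x57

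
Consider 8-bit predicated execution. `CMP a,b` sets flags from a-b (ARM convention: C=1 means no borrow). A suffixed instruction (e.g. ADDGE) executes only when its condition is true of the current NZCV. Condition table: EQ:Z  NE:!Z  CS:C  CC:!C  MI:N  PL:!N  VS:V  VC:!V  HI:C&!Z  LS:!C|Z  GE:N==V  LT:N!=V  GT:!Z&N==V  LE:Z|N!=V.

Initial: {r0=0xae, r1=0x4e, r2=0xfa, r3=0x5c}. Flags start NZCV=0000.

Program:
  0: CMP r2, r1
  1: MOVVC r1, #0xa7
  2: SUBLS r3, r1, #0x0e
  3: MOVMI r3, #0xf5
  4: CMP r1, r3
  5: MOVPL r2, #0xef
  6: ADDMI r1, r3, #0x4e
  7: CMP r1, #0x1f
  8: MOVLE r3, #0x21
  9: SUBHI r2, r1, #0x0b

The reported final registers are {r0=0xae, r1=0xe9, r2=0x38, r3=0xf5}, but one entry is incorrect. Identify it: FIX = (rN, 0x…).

0: ✓ CMP  NZCV=1010
1: ✓ MOVVC  r1←0xa7
2: · SUBLS
3: ✓ MOVMI  r3←0xf5
4: ✓ CMP  NZCV=1000
5: · MOVPL
6: ✓ ADDMI  r1←0x43
7: ✓ CMP  NZCV=0010
8: · MOVLE
9: ✓ SUBHI  r2←0x38

FIX = (r1, 0x43)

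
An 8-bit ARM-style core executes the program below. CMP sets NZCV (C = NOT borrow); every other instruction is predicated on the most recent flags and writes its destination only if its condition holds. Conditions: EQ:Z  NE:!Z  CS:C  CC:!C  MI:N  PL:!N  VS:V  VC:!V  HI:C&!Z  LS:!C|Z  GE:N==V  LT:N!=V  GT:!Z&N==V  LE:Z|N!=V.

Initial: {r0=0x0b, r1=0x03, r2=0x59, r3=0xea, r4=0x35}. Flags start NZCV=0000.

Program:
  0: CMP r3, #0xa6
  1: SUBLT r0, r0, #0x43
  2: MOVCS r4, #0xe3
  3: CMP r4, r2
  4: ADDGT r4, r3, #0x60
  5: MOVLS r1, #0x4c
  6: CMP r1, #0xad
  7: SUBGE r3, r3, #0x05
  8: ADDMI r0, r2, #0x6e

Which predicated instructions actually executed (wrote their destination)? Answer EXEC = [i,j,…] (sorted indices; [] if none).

EXEC = [2,7]

0: ✓ CMP  NZCV=0010
1: · SUBLT
2: ✓ MOVCS  r4←0xe3
3: ✓ CMP  NZCV=1010
4: · ADDGT
5: · MOVLS
6: ✓ CMP  NZCV=0000
7: ✓ SUBGE  r3←0xe5
8: · ADDMI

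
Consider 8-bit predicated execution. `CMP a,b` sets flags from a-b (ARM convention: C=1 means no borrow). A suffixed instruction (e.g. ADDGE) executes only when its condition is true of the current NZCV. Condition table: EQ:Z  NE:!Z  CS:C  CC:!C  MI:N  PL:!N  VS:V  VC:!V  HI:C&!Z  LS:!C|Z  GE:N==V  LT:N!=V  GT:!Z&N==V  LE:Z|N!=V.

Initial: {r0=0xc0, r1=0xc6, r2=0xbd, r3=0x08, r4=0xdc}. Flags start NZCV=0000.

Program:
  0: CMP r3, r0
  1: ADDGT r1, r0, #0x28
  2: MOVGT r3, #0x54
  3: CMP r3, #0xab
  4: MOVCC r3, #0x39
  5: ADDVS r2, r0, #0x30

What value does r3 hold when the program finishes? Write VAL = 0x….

VAL = 0x39

[0] flags=0000 → (cmp)
[1] flags=0000 GT?T → r1=0xe8
[2] flags=0000 GT?T → r3=0x54
[3] flags=1001 → (cmp)
[4] flags=1001 CC?T → r3=0x39
[5] flags=1001 VS?T → r2=0xf0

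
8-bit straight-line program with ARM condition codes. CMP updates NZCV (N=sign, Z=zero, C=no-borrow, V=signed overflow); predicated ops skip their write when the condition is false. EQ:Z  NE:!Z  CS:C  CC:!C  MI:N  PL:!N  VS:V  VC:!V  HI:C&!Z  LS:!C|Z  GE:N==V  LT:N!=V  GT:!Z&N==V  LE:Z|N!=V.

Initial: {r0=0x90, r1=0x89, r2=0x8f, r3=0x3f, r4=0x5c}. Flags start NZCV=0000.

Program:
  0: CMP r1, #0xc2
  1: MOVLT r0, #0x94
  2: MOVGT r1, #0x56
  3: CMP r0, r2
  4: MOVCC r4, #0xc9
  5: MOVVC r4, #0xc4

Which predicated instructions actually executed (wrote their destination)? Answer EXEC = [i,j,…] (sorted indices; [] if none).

[0] flags=1000 → (cmp)
[1] flags=1000 LT?T → r0=0x94
[2] flags=1000 GT?F → skip
[3] flags=0010 → (cmp)
[4] flags=0010 CC?F → skip
[5] flags=0010 VC?T → r4=0xc4

EXEC = [1,5]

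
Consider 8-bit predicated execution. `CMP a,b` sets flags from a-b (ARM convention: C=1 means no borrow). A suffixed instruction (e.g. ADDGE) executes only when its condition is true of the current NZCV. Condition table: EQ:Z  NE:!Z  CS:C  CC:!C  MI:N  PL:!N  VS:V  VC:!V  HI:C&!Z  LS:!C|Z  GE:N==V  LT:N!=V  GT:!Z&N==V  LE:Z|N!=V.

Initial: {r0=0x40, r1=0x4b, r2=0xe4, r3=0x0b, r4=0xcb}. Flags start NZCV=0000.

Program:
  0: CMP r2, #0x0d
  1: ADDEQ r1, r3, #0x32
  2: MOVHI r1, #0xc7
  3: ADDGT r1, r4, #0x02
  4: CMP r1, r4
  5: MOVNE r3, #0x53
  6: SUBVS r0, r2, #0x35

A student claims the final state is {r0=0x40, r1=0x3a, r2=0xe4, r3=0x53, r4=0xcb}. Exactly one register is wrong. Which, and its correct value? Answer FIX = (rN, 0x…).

FIX = (r1, 0xc7)

0: ✓ CMP  NZCV=1010
1: · ADDEQ
2: ✓ MOVHI  r1←0xc7
3: · ADDGT
4: ✓ CMP  NZCV=1000
5: ✓ MOVNE  r3←0x53
6: · SUBVS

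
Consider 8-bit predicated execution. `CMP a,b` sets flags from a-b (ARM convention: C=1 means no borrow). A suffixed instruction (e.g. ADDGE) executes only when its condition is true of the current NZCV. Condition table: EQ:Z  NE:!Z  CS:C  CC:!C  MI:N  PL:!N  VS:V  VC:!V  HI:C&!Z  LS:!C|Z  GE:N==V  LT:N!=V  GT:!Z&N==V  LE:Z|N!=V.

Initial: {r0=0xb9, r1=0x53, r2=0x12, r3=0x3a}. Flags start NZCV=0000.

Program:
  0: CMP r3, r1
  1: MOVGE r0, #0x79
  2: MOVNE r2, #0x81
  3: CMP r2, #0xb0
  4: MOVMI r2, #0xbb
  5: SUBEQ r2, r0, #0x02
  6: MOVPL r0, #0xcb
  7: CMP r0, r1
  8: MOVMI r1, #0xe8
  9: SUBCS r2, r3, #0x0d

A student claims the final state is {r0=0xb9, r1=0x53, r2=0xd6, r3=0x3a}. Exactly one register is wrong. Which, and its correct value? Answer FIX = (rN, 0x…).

0: ✓ CMP  NZCV=1000
1: · MOVGE
2: ✓ MOVNE  r2←0x81
3: ✓ CMP  NZCV=1000
4: ✓ MOVMI  r2←0xbb
5: · SUBEQ
6: · MOVPL
7: ✓ CMP  NZCV=0011
8: · MOVMI
9: ✓ SUBCS  r2←0x2d

FIX = (r2, 0x2d)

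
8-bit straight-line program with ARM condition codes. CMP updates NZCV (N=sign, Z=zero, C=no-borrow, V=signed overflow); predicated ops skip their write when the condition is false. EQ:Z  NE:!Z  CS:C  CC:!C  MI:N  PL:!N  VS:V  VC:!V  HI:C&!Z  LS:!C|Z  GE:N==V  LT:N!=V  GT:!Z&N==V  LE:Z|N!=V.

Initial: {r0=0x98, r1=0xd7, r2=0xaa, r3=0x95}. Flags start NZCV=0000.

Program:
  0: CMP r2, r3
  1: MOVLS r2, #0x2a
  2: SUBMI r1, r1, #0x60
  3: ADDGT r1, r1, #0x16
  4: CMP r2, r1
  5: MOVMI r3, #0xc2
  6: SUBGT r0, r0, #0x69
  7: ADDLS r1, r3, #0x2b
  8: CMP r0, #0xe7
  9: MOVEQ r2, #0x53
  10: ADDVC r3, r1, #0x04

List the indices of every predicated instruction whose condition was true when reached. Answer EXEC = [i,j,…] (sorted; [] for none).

0: ✓ CMP  NZCV=0010
1: · MOVLS
2: · SUBMI
3: ✓ ADDGT  r1←0xed
4: ✓ CMP  NZCV=1000
5: ✓ MOVMI  r3←0xc2
6: · SUBGT
7: ✓ ADDLS  r1←0xed
8: ✓ CMP  NZCV=1000
9: · MOVEQ
10: ✓ ADDVC  r3←0xf1

EXEC = [3,5,7,10]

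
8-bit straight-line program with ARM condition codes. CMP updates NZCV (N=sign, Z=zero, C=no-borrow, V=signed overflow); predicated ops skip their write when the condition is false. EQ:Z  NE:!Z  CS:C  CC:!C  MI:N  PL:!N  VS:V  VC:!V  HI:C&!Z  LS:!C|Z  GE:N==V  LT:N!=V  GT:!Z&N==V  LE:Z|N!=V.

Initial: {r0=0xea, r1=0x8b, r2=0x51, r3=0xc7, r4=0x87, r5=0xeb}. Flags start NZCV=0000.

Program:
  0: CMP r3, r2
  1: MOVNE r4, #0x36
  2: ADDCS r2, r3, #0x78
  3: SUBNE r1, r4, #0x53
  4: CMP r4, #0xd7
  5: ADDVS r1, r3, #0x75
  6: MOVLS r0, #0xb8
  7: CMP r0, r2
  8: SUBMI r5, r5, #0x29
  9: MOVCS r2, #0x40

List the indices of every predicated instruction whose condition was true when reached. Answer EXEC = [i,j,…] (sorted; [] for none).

[0] flags=0011 → (cmp)
[1] flags=0011 NE?T → r4=0x36
[2] flags=0011 CS?T → r2=0x3f
[3] flags=0011 NE?T → r1=0xe3
[4] flags=0000 → (cmp)
[5] flags=0000 VS?F → skip
[6] flags=0000 LS?T → r0=0xb8
[7] flags=0011 → (cmp)
[8] flags=0011 MI?F → skip
[9] flags=0011 CS?T → r2=0x40

EXEC = [1,2,3,6,9]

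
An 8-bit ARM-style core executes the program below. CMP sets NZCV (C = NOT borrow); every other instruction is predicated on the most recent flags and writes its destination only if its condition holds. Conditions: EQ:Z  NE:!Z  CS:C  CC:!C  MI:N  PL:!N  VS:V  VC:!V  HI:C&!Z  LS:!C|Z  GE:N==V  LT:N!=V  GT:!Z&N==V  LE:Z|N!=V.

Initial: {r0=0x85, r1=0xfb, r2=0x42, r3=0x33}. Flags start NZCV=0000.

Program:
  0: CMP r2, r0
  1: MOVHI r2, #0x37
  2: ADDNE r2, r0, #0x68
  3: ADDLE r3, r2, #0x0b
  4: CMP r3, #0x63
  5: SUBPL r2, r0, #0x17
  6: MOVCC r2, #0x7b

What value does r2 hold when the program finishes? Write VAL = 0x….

VAL = 0x7b

0: ✓ CMP  NZCV=1001
1: · MOVHI
2: ✓ ADDNE  r2←0xed
3: · ADDLE
4: ✓ CMP  NZCV=1000
5: · SUBPL
6: ✓ MOVCC  r2←0x7b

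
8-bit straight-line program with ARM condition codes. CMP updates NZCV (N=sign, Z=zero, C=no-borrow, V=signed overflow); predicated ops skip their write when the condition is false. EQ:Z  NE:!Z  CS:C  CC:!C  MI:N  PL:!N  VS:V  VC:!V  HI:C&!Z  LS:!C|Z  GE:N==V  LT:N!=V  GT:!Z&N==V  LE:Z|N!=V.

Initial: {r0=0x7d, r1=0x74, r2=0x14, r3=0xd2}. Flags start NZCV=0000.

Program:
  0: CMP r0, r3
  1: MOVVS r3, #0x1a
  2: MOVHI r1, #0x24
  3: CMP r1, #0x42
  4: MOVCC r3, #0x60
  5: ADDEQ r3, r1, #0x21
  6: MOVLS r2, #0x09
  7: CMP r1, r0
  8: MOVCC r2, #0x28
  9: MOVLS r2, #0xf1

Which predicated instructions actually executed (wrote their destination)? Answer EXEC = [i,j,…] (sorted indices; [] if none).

EXEC = [1,8,9]

0: ✓ CMP  NZCV=1001
1: ✓ MOVVS  r3←0x1a
2: · MOVHI
3: ✓ CMP  NZCV=0010
4: · MOVCC
5: · ADDEQ
6: · MOVLS
7: ✓ CMP  NZCV=1000
8: ✓ MOVCC  r2←0x28
9: ✓ MOVLS  r2←0xf1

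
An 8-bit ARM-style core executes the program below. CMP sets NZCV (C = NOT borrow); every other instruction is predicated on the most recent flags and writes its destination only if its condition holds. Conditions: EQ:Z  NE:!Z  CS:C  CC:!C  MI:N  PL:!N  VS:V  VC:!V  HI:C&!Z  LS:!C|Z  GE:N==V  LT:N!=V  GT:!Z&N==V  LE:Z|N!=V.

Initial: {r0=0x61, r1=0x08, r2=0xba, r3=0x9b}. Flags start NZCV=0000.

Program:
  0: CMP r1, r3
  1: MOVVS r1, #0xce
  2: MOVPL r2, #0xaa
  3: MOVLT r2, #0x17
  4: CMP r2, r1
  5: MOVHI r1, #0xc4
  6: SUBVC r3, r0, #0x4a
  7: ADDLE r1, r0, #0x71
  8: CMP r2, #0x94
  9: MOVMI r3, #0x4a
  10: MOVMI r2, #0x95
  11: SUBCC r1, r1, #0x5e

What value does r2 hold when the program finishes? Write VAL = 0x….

0: ✓ CMP  NZCV=0000
1: · MOVVS
2: ✓ MOVPL  r2←0xaa
3: · MOVLT
4: ✓ CMP  NZCV=1010
5: ✓ MOVHI  r1←0xc4
6: ✓ SUBVC  r3←0x17
7: ✓ ADDLE  r1←0xd2
8: ✓ CMP  NZCV=0010
9: · MOVMI
10: · MOVMI
11: · SUBCC

VAL = 0xaa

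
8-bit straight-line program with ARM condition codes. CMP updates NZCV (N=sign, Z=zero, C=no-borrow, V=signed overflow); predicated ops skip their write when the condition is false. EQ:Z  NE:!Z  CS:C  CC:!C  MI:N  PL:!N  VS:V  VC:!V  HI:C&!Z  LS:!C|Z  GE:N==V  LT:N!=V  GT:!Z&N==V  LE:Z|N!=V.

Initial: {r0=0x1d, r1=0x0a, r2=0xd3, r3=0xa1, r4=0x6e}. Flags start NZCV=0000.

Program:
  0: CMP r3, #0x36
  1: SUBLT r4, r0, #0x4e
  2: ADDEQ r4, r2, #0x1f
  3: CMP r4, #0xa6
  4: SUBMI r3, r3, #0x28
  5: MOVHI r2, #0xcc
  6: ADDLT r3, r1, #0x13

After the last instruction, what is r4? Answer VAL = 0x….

VAL = 0xcf

[0] flags=0011 → (cmp)
[1] flags=0011 LT?T → r4=0xcf
[2] flags=0011 EQ?F → skip
[3] flags=0010 → (cmp)
[4] flags=0010 MI?F → skip
[5] flags=0010 HI?T → r2=0xcc
[6] flags=0010 LT?F → skip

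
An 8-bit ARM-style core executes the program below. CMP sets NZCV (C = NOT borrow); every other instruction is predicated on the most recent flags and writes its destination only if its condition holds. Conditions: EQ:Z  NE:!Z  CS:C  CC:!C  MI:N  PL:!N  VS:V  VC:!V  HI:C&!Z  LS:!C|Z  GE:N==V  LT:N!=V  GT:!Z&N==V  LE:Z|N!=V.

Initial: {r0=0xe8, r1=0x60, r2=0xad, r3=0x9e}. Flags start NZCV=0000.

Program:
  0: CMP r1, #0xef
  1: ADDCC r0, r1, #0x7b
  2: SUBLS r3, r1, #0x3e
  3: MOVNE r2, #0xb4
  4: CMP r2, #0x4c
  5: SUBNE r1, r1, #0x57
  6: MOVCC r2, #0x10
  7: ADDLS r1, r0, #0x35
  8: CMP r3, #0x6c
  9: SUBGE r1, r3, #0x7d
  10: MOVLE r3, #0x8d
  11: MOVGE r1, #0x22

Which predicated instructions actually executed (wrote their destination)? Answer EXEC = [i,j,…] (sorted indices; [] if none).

EXEC = [1,2,3,5,10]

0: ✓ CMP  NZCV=0000
1: ✓ ADDCC  r0←0xdb
2: ✓ SUBLS  r3←0x22
3: ✓ MOVNE  r2←0xb4
4: ✓ CMP  NZCV=0011
5: ✓ SUBNE  r1←0x09
6: · MOVCC
7: · ADDLS
8: ✓ CMP  NZCV=1000
9: · SUBGE
10: ✓ MOVLE  r3←0x8d
11: · MOVGE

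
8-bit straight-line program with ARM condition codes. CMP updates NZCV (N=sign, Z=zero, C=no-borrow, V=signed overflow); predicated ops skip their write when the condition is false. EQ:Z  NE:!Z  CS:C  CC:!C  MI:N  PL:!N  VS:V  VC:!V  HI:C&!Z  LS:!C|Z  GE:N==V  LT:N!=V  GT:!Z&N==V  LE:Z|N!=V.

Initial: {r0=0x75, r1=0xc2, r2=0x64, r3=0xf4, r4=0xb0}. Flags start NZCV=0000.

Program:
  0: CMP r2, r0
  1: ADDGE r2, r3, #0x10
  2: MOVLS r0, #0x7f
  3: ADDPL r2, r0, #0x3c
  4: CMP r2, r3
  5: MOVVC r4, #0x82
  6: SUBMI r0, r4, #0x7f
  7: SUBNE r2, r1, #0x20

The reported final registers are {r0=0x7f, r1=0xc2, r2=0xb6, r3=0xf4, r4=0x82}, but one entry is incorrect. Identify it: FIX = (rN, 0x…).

FIX = (r2, 0xa2)

0: ✓ CMP  NZCV=1000
1: · ADDGE
2: ✓ MOVLS  r0←0x7f
3: · ADDPL
4: ✓ CMP  NZCV=0000
5: ✓ MOVVC  r4←0x82
6: · SUBMI
7: ✓ SUBNE  r2←0xa2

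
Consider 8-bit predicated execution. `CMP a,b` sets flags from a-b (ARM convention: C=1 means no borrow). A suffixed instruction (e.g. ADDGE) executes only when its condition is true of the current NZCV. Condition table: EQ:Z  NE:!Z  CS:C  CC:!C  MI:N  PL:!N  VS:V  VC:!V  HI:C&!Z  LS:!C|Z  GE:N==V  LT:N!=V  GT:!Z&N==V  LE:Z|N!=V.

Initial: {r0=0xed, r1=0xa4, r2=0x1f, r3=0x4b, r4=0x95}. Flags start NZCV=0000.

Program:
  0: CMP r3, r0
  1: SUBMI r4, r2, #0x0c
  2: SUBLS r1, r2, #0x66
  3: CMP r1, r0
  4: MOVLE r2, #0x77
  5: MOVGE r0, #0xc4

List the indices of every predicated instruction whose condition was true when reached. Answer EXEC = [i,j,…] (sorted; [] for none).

0: ✓ CMP  NZCV=0000
1: · SUBMI
2: ✓ SUBLS  r1←0xb9
3: ✓ CMP  NZCV=1000
4: ✓ MOVLE  r2←0x77
5: · MOVGE

EXEC = [2,4]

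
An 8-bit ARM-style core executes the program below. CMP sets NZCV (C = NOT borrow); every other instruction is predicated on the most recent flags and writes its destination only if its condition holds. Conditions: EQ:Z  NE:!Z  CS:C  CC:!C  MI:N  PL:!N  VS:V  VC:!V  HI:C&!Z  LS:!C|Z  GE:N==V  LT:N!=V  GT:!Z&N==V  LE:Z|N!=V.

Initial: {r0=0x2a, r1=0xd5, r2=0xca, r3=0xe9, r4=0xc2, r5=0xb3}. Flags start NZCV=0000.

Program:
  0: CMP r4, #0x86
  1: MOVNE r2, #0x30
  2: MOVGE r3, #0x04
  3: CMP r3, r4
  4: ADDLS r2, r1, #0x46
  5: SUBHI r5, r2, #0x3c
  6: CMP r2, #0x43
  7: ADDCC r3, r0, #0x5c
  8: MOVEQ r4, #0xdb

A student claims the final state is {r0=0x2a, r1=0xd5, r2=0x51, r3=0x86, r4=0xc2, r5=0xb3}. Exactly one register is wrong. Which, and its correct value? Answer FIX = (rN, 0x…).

FIX = (r2, 0x1b)

[0] flags=0010 → (cmp)
[1] flags=0010 NE?T → r2=0x30
[2] flags=0010 GE?T → r3=0x04
[3] flags=0000 → (cmp)
[4] flags=0000 LS?T → r2=0x1b
[5] flags=0000 HI?F → skip
[6] flags=1000 → (cmp)
[7] flags=1000 CC?T → r3=0x86
[8] flags=1000 EQ?F → skip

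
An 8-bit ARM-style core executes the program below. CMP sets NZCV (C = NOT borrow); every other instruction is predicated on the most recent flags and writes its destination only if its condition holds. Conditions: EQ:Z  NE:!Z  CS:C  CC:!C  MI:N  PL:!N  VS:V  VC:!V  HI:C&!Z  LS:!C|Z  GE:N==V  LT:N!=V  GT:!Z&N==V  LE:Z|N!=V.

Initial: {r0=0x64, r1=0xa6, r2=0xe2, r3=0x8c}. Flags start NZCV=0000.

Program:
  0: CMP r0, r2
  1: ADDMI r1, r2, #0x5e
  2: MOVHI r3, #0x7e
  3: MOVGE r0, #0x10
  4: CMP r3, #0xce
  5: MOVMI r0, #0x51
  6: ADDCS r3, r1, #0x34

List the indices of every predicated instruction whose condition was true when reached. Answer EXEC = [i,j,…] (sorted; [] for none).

EXEC = [1,3,5]

[0] flags=1001 → (cmp)
[1] flags=1001 MI?T → r1=0x40
[2] flags=1001 HI?F → skip
[3] flags=1001 GE?T → r0=0x10
[4] flags=1000 → (cmp)
[5] flags=1000 MI?T → r0=0x51
[6] flags=1000 CS?F → skip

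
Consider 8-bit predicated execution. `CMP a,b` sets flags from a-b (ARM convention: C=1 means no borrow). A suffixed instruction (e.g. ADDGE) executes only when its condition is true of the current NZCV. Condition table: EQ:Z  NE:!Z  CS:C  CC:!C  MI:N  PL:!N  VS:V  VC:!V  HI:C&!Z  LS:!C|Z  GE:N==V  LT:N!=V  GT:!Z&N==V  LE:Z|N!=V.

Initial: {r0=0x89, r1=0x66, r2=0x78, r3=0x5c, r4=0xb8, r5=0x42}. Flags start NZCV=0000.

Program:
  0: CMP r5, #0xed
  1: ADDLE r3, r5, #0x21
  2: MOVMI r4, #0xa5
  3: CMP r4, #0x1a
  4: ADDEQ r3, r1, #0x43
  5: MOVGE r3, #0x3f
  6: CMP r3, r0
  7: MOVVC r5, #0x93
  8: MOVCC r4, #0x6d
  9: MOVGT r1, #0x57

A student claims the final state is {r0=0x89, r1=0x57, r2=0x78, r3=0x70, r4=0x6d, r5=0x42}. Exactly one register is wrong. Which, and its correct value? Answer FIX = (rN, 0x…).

FIX = (r3, 0x5c)

0: ✓ CMP  NZCV=0000
1: · ADDLE
2: · MOVMI
3: ✓ CMP  NZCV=1010
4: · ADDEQ
5: · MOVGE
6: ✓ CMP  NZCV=1001
7: · MOVVC
8: ✓ MOVCC  r4←0x6d
9: ✓ MOVGT  r1←0x57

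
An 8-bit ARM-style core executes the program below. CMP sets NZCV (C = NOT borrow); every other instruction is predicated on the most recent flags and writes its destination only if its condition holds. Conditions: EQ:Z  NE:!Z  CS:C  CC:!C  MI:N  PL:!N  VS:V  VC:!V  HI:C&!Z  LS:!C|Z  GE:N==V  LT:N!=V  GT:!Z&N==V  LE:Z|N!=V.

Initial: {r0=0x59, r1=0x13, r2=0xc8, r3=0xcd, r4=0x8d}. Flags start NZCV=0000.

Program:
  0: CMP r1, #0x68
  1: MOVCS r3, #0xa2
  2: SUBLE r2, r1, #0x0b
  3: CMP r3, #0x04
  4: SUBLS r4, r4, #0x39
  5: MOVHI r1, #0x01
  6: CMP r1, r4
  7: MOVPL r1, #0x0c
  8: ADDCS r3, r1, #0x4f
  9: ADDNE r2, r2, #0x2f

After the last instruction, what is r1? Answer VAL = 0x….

VAL = 0x0c

[0] flags=1000 → (cmp)
[1] flags=1000 CS?F → skip
[2] flags=1000 LE?T → r2=0x08
[3] flags=1010 → (cmp)
[4] flags=1010 LS?F → skip
[5] flags=1010 HI?T → r1=0x01
[6] flags=0000 → (cmp)
[7] flags=0000 PL?T → r1=0x0c
[8] flags=0000 CS?F → skip
[9] flags=0000 NE?T → r2=0x37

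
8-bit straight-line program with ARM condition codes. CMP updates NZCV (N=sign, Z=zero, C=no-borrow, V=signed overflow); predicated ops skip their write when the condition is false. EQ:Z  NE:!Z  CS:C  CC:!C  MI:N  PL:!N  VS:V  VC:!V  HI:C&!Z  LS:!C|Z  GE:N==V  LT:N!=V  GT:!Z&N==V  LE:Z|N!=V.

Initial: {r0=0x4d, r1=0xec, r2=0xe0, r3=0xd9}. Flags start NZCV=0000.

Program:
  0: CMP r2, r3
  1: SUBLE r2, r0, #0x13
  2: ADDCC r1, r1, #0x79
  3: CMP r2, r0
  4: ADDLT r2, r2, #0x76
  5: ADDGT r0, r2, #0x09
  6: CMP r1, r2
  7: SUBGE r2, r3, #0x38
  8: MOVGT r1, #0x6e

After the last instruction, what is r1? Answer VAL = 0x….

0: ✓ CMP  NZCV=0010
1: · SUBLE
2: · ADDCC
3: ✓ CMP  NZCV=1010
4: ✓ ADDLT  r2←0x56
5: · ADDGT
6: ✓ CMP  NZCV=1010
7: · SUBGE
8: · MOVGT

VAL = 0xec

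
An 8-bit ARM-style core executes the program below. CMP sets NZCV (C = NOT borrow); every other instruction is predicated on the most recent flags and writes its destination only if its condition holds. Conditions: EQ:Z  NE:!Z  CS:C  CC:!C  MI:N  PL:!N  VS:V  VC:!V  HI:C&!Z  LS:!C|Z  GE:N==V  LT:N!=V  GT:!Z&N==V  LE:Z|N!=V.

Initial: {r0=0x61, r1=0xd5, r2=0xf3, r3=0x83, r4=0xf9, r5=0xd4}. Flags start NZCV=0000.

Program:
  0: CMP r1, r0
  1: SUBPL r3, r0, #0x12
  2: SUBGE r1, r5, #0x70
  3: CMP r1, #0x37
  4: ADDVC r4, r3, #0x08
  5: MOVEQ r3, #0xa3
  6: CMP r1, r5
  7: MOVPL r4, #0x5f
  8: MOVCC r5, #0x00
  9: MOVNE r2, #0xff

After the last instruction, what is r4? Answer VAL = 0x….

VAL = 0x5f

[0] flags=0011 → (cmp)
[1] flags=0011 PL?T → r3=0x4f
[2] flags=0011 GE?F → skip
[3] flags=1010 → (cmp)
[4] flags=1010 VC?T → r4=0x57
[5] flags=1010 EQ?F → skip
[6] flags=0010 → (cmp)
[7] flags=0010 PL?T → r4=0x5f
[8] flags=0010 CC?F → skip
[9] flags=0010 NE?T → r2=0xff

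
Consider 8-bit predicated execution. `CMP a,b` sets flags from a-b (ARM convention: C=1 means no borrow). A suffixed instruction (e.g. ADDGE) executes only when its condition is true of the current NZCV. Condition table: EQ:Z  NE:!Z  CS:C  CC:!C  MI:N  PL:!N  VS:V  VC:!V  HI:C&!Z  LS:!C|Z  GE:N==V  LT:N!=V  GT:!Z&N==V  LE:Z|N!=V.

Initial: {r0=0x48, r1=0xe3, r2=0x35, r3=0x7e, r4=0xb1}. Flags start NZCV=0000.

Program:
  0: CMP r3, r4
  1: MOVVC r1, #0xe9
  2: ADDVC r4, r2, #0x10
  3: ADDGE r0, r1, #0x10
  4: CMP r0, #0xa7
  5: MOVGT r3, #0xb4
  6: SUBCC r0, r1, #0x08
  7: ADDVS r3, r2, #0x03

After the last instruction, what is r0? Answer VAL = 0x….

VAL = 0xf3

[0] flags=1001 → (cmp)
[1] flags=1001 VC?F → skip
[2] flags=1001 VC?F → skip
[3] flags=1001 GE?T → r0=0xf3
[4] flags=0010 → (cmp)
[5] flags=0010 GT?T → r3=0xb4
[6] flags=0010 CC?F → skip
[7] flags=0010 VS?F → skip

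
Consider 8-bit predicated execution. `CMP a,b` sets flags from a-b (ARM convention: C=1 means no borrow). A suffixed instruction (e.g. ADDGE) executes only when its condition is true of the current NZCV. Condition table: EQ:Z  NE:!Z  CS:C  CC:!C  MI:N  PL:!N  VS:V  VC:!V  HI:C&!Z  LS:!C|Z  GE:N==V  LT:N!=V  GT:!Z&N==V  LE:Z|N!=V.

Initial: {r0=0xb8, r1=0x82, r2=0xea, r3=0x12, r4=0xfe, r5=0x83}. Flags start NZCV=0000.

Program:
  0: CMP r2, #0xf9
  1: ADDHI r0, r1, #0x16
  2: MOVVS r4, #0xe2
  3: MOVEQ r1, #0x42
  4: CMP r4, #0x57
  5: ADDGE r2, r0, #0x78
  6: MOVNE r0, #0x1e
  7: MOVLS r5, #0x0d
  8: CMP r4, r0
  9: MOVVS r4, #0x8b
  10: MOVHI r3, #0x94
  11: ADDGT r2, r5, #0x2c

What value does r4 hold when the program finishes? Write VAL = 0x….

0: ✓ CMP  NZCV=1000
1: · ADDHI
2: · MOVVS
3: · MOVEQ
4: ✓ CMP  NZCV=1010
5: · ADDGE
6: ✓ MOVNE  r0←0x1e
7: · MOVLS
8: ✓ CMP  NZCV=1010
9: · MOVVS
10: ✓ MOVHI  r3←0x94
11: · ADDGT

VAL = 0xfe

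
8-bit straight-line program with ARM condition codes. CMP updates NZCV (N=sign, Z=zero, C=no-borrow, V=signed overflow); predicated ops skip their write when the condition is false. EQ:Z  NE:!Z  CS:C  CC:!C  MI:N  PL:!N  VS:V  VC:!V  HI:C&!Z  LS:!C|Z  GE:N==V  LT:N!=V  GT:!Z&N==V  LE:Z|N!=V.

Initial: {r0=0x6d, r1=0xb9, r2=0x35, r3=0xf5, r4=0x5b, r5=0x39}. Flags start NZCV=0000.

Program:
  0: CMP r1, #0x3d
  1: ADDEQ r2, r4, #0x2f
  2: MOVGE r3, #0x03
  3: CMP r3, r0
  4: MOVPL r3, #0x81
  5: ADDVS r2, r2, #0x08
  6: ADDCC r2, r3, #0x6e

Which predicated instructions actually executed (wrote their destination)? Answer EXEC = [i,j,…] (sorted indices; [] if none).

0: ✓ CMP  NZCV=0011
1: · ADDEQ
2: · MOVGE
3: ✓ CMP  NZCV=1010
4: · MOVPL
5: · ADDVS
6: · ADDCC

EXEC = []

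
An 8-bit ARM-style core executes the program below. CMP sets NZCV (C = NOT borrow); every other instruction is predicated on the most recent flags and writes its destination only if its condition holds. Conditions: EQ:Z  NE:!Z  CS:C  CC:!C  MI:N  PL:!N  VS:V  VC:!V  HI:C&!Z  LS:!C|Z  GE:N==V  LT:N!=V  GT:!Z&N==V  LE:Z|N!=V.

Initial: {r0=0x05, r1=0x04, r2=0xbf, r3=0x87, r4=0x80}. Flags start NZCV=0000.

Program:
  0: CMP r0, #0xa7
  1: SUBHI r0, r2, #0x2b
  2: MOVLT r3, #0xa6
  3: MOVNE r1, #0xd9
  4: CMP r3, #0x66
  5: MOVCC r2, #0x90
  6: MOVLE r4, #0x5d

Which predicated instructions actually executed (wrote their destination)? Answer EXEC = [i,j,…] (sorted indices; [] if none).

EXEC = [3,6]

[0] flags=0000 → (cmp)
[1] flags=0000 HI?F → skip
[2] flags=0000 LT?F → skip
[3] flags=0000 NE?T → r1=0xd9
[4] flags=0011 → (cmp)
[5] flags=0011 CC?F → skip
[6] flags=0011 LE?T → r4=0x5d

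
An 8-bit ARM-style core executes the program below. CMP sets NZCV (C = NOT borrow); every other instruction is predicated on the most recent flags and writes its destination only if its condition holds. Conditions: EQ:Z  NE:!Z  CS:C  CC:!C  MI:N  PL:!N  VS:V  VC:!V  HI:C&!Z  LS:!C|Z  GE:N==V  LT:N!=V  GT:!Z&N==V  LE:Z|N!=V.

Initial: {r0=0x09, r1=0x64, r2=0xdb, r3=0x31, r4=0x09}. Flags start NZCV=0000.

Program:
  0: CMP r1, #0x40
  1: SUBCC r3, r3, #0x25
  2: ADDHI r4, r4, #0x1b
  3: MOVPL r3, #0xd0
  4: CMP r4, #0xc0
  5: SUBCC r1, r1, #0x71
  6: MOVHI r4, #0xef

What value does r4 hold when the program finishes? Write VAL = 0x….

VAL = 0x24

[0] flags=0010 → (cmp)
[1] flags=0010 CC?F → skip
[2] flags=0010 HI?T → r4=0x24
[3] flags=0010 PL?T → r3=0xd0
[4] flags=0000 → (cmp)
[5] flags=0000 CC?T → r1=0xf3
[6] flags=0000 HI?F → skip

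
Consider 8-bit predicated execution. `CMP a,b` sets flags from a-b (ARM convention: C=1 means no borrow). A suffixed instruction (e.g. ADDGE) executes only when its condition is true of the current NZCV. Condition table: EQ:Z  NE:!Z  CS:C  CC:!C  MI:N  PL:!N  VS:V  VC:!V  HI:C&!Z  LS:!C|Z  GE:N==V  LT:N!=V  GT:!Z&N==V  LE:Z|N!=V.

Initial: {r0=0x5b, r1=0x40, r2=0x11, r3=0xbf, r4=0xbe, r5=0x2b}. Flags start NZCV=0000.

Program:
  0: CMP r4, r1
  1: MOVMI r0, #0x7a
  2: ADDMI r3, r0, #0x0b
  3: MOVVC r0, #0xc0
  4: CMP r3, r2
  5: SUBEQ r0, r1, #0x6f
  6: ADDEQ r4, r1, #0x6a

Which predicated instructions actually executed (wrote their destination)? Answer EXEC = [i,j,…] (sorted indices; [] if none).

EXEC = []

[0] flags=0011 → (cmp)
[1] flags=0011 MI?F → skip
[2] flags=0011 MI?F → skip
[3] flags=0011 VC?F → skip
[4] flags=1010 → (cmp)
[5] flags=1010 EQ?F → skip
[6] flags=1010 EQ?F → skip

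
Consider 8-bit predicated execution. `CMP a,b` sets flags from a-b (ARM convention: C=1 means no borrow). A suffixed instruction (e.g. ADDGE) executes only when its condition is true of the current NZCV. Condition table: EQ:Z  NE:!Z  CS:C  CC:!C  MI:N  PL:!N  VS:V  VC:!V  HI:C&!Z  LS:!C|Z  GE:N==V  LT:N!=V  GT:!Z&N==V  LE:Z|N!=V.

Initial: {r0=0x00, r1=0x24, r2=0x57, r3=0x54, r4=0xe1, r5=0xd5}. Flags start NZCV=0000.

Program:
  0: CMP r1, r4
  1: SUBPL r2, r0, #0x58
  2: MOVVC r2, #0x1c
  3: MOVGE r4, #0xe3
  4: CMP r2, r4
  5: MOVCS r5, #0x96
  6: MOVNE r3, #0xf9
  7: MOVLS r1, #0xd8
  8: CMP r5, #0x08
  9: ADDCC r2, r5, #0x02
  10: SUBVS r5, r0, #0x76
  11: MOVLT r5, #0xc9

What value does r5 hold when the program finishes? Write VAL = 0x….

0: ✓ CMP  NZCV=0000
1: ✓ SUBPL  r2←0xa8
2: ✓ MOVVC  r2←0x1c
3: ✓ MOVGE  r4←0xe3
4: ✓ CMP  NZCV=0000
5: · MOVCS
6: ✓ MOVNE  r3←0xf9
7: ✓ MOVLS  r1←0xd8
8: ✓ CMP  NZCV=1010
9: · ADDCC
10: · SUBVS
11: ✓ MOVLT  r5←0xc9

VAL = 0xc9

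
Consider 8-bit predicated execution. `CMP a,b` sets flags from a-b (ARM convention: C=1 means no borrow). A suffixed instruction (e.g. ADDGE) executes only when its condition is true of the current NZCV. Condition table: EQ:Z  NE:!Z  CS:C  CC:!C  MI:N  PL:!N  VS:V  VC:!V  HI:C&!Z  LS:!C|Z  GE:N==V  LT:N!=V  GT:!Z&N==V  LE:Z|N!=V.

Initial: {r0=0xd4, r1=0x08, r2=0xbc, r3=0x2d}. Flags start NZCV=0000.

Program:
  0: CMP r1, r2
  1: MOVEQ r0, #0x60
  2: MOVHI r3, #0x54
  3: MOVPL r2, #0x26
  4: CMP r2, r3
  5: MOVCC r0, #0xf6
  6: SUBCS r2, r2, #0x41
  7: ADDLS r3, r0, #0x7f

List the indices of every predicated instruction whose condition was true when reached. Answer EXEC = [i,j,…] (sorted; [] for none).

EXEC = [3,5,7]

0: ✓ CMP  NZCV=0000
1: · MOVEQ
2: · MOVHI
3: ✓ MOVPL  r2←0x26
4: ✓ CMP  NZCV=1000
5: ✓ MOVCC  r0←0xf6
6: · SUBCS
7: ✓ ADDLS  r3←0x75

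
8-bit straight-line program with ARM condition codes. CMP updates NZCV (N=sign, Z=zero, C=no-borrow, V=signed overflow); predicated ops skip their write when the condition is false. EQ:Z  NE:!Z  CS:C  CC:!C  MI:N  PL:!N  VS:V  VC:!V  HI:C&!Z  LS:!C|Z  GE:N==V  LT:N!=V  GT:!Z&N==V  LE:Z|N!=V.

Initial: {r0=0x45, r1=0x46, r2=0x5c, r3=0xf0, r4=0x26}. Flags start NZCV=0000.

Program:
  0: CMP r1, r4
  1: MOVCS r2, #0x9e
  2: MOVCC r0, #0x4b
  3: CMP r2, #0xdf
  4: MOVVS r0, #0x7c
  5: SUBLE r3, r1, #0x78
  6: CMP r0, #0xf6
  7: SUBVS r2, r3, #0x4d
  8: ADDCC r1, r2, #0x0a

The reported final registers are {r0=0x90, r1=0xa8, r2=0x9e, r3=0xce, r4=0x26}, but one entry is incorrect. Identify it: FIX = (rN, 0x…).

FIX = (r0, 0x45)

[0] flags=0010 → (cmp)
[1] flags=0010 CS?T → r2=0x9e
[2] flags=0010 CC?F → skip
[3] flags=1000 → (cmp)
[4] flags=1000 VS?F → skip
[5] flags=1000 LE?T → r3=0xce
[6] flags=0000 → (cmp)
[7] flags=0000 VS?F → skip
[8] flags=0000 CC?T → r1=0xa8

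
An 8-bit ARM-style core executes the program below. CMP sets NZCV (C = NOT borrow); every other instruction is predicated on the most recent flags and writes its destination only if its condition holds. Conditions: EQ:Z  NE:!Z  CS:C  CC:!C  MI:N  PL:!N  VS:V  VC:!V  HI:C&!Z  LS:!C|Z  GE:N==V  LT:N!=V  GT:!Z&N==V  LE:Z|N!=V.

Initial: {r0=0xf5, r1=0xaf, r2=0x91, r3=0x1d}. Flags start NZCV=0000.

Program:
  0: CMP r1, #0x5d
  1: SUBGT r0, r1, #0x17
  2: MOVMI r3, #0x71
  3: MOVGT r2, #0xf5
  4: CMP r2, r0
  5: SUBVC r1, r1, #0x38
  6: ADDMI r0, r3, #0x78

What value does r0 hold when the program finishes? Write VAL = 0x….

VAL = 0x95

[0] flags=0011 → (cmp)
[1] flags=0011 GT?F → skip
[2] flags=0011 MI?F → skip
[3] flags=0011 GT?F → skip
[4] flags=1000 → (cmp)
[5] flags=1000 VC?T → r1=0x77
[6] flags=1000 MI?T → r0=0x95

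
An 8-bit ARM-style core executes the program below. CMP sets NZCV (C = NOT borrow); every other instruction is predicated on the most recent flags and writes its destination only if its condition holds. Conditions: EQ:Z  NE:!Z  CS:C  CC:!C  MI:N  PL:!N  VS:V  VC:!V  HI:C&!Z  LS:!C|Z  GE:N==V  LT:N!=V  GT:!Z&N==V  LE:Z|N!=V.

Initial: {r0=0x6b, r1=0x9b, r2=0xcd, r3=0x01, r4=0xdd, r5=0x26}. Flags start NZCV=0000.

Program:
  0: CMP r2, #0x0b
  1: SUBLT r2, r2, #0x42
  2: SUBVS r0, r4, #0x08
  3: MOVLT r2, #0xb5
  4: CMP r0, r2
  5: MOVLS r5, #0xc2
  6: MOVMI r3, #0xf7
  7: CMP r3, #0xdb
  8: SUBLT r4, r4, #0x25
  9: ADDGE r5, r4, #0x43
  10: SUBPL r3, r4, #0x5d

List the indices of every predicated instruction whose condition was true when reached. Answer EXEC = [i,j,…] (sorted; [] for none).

0: ✓ CMP  NZCV=1010
1: ✓ SUBLT  r2←0x8b
2: · SUBVS
3: ✓ MOVLT  r2←0xb5
4: ✓ CMP  NZCV=1001
5: ✓ MOVLS  r5←0xc2
6: ✓ MOVMI  r3←0xf7
7: ✓ CMP  NZCV=0010
8: · SUBLT
9: ✓ ADDGE  r5←0x20
10: ✓ SUBPL  r3←0x80

EXEC = [1,3,5,6,9,10]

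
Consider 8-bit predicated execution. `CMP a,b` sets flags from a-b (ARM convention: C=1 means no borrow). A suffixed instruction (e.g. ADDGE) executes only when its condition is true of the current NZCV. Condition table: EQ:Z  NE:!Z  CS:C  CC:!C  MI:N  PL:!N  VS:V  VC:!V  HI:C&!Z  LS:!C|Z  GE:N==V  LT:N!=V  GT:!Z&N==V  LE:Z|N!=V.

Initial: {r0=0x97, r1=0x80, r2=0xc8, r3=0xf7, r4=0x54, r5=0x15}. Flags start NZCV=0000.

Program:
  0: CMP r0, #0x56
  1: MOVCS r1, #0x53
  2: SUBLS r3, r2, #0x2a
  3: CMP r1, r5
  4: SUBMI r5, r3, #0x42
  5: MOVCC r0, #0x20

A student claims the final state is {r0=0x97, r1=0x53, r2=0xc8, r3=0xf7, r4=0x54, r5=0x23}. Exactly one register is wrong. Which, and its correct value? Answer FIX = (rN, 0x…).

FIX = (r5, 0x15)

0: ✓ CMP  NZCV=0011
1: ✓ MOVCS  r1←0x53
2: · SUBLS
3: ✓ CMP  NZCV=0010
4: · SUBMI
5: · MOVCC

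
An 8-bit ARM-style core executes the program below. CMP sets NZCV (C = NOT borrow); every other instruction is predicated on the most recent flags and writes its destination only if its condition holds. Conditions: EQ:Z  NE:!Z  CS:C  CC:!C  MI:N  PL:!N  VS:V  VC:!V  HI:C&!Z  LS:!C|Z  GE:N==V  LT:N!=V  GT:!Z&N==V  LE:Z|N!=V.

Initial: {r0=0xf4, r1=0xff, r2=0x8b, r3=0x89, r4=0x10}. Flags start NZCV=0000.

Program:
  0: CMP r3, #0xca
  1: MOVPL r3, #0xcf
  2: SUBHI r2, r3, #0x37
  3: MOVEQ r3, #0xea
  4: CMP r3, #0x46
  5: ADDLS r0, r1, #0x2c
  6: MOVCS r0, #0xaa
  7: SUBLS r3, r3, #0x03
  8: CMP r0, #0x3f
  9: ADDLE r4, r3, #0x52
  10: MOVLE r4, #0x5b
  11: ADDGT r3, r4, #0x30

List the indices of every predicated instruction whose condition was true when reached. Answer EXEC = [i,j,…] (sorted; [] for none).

EXEC = [6,9,10]

0: ✓ CMP  NZCV=1000
1: · MOVPL
2: · SUBHI
3: · MOVEQ
4: ✓ CMP  NZCV=0011
5: · ADDLS
6: ✓ MOVCS  r0←0xaa
7: · SUBLS
8: ✓ CMP  NZCV=0011
9: ✓ ADDLE  r4←0xdb
10: ✓ MOVLE  r4←0x5b
11: · ADDGT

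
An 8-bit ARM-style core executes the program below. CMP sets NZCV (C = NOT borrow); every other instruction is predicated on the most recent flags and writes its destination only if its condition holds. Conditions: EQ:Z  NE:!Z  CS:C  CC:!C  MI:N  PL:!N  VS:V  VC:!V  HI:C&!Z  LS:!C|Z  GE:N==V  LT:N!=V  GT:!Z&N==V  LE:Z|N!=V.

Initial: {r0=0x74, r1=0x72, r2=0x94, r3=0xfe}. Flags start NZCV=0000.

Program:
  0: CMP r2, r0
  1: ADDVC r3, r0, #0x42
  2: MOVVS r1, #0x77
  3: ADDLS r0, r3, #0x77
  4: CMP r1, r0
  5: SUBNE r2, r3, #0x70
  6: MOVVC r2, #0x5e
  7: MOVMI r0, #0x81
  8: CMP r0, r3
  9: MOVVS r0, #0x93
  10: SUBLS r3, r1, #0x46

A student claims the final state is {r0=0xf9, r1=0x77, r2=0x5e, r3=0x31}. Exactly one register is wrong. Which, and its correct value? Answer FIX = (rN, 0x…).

FIX = (r0, 0x74)

0: ✓ CMP  NZCV=0011
1: · ADDVC
2: ✓ MOVVS  r1←0x77
3: · ADDLS
4: ✓ CMP  NZCV=0010
5: ✓ SUBNE  r2←0x8e
6: ✓ MOVVC  r2←0x5e
7: · MOVMI
8: ✓ CMP  NZCV=0000
9: · MOVVS
10: ✓ SUBLS  r3←0x31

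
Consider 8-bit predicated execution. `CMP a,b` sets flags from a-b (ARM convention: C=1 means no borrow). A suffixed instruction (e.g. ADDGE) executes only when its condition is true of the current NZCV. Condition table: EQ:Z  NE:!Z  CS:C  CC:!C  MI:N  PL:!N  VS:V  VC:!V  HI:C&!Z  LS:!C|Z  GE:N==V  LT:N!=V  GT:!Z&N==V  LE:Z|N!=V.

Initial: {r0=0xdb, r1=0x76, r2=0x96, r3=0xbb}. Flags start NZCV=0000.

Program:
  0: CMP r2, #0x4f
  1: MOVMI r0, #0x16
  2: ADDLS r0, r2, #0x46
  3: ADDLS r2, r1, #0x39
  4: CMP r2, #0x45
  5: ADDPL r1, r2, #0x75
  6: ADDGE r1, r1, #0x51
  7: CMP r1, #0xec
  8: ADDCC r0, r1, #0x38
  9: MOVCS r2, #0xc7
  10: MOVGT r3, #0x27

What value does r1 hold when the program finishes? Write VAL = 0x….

[0] flags=0011 → (cmp)
[1] flags=0011 MI?F → skip
[2] flags=0011 LS?F → skip
[3] flags=0011 LS?F → skip
[4] flags=0011 → (cmp)
[5] flags=0011 PL?T → r1=0x0b
[6] flags=0011 GE?F → skip
[7] flags=0000 → (cmp)
[8] flags=0000 CC?T → r0=0x43
[9] flags=0000 CS?F → skip
[10] flags=0000 GT?T → r3=0x27

VAL = 0x0b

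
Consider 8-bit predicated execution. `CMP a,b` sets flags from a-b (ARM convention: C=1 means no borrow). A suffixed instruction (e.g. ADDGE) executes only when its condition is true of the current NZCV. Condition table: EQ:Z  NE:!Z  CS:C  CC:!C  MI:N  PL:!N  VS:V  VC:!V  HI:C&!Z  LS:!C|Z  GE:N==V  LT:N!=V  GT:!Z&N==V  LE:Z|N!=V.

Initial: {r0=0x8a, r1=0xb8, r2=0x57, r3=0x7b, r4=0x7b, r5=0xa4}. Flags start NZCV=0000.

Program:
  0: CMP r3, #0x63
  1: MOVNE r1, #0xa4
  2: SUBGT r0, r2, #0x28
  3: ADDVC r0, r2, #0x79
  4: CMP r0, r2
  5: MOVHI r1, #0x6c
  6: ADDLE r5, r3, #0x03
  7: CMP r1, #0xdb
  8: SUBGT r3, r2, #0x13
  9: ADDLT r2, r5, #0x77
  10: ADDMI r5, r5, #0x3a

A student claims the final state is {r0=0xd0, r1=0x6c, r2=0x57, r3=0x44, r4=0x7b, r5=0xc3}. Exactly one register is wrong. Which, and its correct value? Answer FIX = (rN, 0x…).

[0] flags=0010 → (cmp)
[1] flags=0010 NE?T → r1=0xa4
[2] flags=0010 GT?T → r0=0x2f
[3] flags=0010 VC?T → r0=0xd0
[4] flags=0011 → (cmp)
[5] flags=0011 HI?T → r1=0x6c
[6] flags=0011 LE?T → r5=0x7e
[7] flags=1001 → (cmp)
[8] flags=1001 GT?T → r3=0x44
[9] flags=1001 LT?F → skip
[10] flags=1001 MI?T → r5=0xb8

FIX = (r5, 0xb8)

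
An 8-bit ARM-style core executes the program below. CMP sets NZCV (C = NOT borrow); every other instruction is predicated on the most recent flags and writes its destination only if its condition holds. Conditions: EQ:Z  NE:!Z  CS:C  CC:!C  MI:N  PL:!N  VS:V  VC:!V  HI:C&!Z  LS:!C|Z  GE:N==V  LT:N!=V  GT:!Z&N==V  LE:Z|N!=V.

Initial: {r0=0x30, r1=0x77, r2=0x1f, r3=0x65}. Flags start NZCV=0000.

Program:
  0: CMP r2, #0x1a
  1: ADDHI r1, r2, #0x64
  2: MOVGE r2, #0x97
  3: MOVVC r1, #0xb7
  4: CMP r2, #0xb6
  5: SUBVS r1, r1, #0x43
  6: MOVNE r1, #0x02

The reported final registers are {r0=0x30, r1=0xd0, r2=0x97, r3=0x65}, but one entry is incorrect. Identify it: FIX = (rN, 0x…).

FIX = (r1, 0x02)

[0] flags=0010 → (cmp)
[1] flags=0010 HI?T → r1=0x83
[2] flags=0010 GE?T → r2=0x97
[3] flags=0010 VC?T → r1=0xb7
[4] flags=1000 → (cmp)
[5] flags=1000 VS?F → skip
[6] flags=1000 NE?T → r1=0x02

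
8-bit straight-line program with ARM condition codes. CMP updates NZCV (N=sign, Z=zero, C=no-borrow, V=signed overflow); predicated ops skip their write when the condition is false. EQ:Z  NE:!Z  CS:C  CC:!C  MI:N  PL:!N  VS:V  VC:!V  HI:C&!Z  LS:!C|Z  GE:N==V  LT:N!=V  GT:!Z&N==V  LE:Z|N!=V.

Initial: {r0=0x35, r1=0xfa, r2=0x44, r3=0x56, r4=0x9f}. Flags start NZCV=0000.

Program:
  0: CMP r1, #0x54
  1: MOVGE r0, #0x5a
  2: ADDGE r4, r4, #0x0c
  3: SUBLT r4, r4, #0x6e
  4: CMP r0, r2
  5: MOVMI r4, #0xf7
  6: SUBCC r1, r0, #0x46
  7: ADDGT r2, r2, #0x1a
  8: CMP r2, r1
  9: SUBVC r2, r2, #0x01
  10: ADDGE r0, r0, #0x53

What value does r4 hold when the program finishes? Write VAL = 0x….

VAL = 0xf7

[0] flags=1010 → (cmp)
[1] flags=1010 GE?F → skip
[2] flags=1010 GE?F → skip
[3] flags=1010 LT?T → r4=0x31
[4] flags=1000 → (cmp)
[5] flags=1000 MI?T → r4=0xf7
[6] flags=1000 CC?T → r1=0xef
[7] flags=1000 GT?F → skip
[8] flags=0000 → (cmp)
[9] flags=0000 VC?T → r2=0x43
[10] flags=0000 GE?T → r0=0x88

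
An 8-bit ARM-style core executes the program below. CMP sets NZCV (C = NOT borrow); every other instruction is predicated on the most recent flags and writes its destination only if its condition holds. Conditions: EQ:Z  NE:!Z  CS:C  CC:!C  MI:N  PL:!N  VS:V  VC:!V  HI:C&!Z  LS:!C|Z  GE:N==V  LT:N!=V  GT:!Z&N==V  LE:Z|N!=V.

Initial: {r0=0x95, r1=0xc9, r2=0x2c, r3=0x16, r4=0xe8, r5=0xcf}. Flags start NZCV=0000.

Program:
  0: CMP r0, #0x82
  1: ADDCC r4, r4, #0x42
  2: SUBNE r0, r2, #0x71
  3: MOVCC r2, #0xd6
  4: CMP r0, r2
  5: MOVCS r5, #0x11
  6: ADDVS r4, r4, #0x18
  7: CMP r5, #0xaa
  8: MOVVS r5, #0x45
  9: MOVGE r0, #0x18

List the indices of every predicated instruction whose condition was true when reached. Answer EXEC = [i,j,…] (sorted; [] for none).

EXEC = [2,5,9]

[0] flags=0010 → (cmp)
[1] flags=0010 CC?F → skip
[2] flags=0010 NE?T → r0=0xbb
[3] flags=0010 CC?F → skip
[4] flags=1010 → (cmp)
[5] flags=1010 CS?T → r5=0x11
[6] flags=1010 VS?F → skip
[7] flags=0000 → (cmp)
[8] flags=0000 VS?F → skip
[9] flags=0000 GE?T → r0=0x18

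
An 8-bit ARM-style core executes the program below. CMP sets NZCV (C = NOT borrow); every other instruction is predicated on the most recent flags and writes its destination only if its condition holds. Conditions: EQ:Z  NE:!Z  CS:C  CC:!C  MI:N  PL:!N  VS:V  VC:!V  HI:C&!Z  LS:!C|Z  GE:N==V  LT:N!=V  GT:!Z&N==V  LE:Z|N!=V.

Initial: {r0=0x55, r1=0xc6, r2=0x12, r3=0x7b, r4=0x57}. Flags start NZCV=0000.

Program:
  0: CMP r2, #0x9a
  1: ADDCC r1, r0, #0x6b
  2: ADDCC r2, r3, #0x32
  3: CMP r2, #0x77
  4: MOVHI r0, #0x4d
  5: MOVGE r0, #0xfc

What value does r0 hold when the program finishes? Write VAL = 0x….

[0] flags=0000 → (cmp)
[1] flags=0000 CC?T → r1=0xc0
[2] flags=0000 CC?T → r2=0xad
[3] flags=0011 → (cmp)
[4] flags=0011 HI?T → r0=0x4d
[5] flags=0011 GE?F → skip

VAL = 0x4d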